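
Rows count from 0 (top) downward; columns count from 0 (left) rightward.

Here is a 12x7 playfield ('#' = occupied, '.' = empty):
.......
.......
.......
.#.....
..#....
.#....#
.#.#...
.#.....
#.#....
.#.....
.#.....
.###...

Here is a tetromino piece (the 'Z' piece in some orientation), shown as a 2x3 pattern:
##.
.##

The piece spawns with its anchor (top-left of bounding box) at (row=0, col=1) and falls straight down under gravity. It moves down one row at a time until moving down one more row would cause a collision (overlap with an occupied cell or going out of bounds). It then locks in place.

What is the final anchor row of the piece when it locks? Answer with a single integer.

Spawn at (row=0, col=1). Try each row:
  row 0: fits
  row 1: fits
  row 2: fits
  row 3: blocked -> lock at row 2

Answer: 2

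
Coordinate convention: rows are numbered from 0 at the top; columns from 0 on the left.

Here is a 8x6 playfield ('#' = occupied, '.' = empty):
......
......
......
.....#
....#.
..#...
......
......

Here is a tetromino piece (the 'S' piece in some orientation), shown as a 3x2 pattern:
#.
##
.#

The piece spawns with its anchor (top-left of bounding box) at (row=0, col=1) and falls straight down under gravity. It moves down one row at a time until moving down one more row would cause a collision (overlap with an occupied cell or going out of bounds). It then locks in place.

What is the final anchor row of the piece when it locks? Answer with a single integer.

Spawn at (row=0, col=1). Try each row:
  row 0: fits
  row 1: fits
  row 2: fits
  row 3: blocked -> lock at row 2

Answer: 2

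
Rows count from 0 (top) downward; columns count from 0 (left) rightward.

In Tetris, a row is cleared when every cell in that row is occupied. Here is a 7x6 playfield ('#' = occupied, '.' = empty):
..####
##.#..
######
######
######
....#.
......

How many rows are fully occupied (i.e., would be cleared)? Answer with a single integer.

Check each row:
  row 0: 2 empty cells -> not full
  row 1: 3 empty cells -> not full
  row 2: 0 empty cells -> FULL (clear)
  row 3: 0 empty cells -> FULL (clear)
  row 4: 0 empty cells -> FULL (clear)
  row 5: 5 empty cells -> not full
  row 6: 6 empty cells -> not full
Total rows cleared: 3

Answer: 3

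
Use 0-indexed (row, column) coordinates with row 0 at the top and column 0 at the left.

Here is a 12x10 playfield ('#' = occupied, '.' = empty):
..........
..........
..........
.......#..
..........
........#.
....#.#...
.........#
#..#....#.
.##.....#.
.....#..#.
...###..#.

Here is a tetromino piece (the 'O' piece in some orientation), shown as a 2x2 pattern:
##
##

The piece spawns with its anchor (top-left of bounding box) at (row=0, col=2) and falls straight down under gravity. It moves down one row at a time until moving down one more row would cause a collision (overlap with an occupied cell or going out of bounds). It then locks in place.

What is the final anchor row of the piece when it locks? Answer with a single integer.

Spawn at (row=0, col=2). Try each row:
  row 0: fits
  row 1: fits
  row 2: fits
  row 3: fits
  row 4: fits
  row 5: fits
  row 6: fits
  row 7: blocked -> lock at row 6

Answer: 6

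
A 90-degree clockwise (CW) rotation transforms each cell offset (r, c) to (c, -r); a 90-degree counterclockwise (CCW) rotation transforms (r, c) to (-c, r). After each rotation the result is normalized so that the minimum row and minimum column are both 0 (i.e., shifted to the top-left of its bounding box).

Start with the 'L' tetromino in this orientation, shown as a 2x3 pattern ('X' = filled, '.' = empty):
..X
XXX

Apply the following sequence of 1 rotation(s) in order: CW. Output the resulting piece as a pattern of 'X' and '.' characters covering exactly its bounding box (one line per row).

Start:
..X
XXX
After rotation 1 (CW):
X.
X.
XX

Answer: X.
X.
XX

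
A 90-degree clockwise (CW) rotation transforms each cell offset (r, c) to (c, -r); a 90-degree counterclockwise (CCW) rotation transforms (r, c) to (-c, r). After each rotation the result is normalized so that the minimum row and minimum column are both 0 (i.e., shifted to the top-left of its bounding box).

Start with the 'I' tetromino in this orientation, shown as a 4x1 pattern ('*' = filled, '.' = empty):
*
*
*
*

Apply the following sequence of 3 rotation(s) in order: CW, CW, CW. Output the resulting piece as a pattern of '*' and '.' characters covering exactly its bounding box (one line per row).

Start:
*
*
*
*
After rotation 1 (CW):
****
After rotation 2 (CW):
*
*
*
*
After rotation 3 (CW):
****

Answer: ****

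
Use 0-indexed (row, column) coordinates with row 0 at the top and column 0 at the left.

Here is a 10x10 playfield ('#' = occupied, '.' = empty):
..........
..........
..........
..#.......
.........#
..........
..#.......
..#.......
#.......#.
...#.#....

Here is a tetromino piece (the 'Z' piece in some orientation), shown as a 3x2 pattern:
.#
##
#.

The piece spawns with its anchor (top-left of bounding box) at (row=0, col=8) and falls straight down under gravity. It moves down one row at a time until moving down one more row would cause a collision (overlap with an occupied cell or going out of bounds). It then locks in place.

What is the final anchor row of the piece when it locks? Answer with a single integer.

Answer: 2

Derivation:
Spawn at (row=0, col=8). Try each row:
  row 0: fits
  row 1: fits
  row 2: fits
  row 3: blocked -> lock at row 2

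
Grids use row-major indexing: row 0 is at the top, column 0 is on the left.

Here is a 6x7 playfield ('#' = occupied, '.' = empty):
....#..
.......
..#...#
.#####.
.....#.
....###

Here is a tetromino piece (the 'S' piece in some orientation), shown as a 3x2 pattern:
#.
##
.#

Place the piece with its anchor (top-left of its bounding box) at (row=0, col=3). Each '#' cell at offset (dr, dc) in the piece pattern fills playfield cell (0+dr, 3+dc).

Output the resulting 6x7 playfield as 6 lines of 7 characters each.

Fill (0+0,3+0) = (0,3)
Fill (0+1,3+0) = (1,3)
Fill (0+1,3+1) = (1,4)
Fill (0+2,3+1) = (2,4)

Answer: ...##..
...##..
..#.#.#
.#####.
.....#.
....###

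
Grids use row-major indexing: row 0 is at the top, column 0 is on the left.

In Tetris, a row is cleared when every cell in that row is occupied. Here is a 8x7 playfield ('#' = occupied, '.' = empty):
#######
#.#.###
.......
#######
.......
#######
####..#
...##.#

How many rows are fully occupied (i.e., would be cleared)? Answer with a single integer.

Answer: 3

Derivation:
Check each row:
  row 0: 0 empty cells -> FULL (clear)
  row 1: 2 empty cells -> not full
  row 2: 7 empty cells -> not full
  row 3: 0 empty cells -> FULL (clear)
  row 4: 7 empty cells -> not full
  row 5: 0 empty cells -> FULL (clear)
  row 6: 2 empty cells -> not full
  row 7: 4 empty cells -> not full
Total rows cleared: 3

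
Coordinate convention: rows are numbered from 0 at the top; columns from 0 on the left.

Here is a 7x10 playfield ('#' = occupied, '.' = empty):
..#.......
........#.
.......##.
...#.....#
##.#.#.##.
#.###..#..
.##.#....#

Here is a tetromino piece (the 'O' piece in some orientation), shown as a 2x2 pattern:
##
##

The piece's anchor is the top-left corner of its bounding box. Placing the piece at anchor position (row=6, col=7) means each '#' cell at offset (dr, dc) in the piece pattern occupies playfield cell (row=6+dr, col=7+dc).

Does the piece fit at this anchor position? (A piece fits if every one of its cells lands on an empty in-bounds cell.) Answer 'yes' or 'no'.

Check each piece cell at anchor (6, 7):
  offset (0,0) -> (6,7): empty -> OK
  offset (0,1) -> (6,8): empty -> OK
  offset (1,0) -> (7,7): out of bounds -> FAIL
  offset (1,1) -> (7,8): out of bounds -> FAIL
All cells valid: no

Answer: no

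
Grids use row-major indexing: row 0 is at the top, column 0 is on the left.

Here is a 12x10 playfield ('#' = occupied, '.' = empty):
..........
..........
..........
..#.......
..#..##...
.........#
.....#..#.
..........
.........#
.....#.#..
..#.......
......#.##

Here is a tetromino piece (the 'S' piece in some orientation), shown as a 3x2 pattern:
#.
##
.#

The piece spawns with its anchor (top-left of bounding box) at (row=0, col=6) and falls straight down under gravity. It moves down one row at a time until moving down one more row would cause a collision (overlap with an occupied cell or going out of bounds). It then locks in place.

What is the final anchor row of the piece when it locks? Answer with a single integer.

Answer: 2

Derivation:
Spawn at (row=0, col=6). Try each row:
  row 0: fits
  row 1: fits
  row 2: fits
  row 3: blocked -> lock at row 2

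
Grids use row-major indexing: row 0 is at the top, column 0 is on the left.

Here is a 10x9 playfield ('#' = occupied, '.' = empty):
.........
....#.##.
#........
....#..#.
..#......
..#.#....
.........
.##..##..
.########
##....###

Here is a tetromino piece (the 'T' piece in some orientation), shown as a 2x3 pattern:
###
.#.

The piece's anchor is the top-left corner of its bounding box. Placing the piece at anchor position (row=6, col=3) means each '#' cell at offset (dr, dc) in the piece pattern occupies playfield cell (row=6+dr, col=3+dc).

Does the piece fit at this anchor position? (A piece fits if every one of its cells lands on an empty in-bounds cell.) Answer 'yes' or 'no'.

Check each piece cell at anchor (6, 3):
  offset (0,0) -> (6,3): empty -> OK
  offset (0,1) -> (6,4): empty -> OK
  offset (0,2) -> (6,5): empty -> OK
  offset (1,1) -> (7,4): empty -> OK
All cells valid: yes

Answer: yes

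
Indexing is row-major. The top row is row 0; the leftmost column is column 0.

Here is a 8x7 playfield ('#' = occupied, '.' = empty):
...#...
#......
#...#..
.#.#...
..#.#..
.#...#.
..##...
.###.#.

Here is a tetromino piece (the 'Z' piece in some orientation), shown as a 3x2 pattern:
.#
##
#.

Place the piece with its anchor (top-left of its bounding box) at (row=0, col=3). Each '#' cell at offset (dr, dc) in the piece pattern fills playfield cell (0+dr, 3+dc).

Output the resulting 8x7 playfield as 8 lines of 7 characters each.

Answer: ...##..
#..##..
#..##..
.#.#...
..#.#..
.#...#.
..##...
.###.#.

Derivation:
Fill (0+0,3+1) = (0,4)
Fill (0+1,3+0) = (1,3)
Fill (0+1,3+1) = (1,4)
Fill (0+2,3+0) = (2,3)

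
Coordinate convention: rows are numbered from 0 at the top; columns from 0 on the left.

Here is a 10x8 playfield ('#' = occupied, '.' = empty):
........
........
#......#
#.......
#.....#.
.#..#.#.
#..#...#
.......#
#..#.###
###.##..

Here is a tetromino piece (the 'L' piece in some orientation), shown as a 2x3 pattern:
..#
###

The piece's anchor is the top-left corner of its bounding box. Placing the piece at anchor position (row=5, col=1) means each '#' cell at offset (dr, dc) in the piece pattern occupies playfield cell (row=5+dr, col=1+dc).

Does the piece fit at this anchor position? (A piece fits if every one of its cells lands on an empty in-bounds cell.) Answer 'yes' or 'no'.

Check each piece cell at anchor (5, 1):
  offset (0,2) -> (5,3): empty -> OK
  offset (1,0) -> (6,1): empty -> OK
  offset (1,1) -> (6,2): empty -> OK
  offset (1,2) -> (6,3): occupied ('#') -> FAIL
All cells valid: no

Answer: no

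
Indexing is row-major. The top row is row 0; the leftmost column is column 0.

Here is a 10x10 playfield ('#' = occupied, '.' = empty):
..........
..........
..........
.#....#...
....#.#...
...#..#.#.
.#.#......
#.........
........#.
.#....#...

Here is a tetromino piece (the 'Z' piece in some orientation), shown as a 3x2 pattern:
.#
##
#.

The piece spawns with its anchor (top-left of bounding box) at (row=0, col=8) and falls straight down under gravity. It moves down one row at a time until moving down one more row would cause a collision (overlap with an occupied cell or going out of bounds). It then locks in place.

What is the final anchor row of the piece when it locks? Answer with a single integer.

Answer: 2

Derivation:
Spawn at (row=0, col=8). Try each row:
  row 0: fits
  row 1: fits
  row 2: fits
  row 3: blocked -> lock at row 2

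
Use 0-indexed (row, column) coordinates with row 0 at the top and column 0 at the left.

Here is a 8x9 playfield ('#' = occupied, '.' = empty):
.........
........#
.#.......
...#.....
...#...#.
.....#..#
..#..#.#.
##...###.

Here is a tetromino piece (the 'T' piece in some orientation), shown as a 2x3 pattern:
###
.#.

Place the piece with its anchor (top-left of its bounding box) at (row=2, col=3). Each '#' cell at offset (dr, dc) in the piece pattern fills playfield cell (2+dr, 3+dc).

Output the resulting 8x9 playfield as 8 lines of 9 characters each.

Fill (2+0,3+0) = (2,3)
Fill (2+0,3+1) = (2,4)
Fill (2+0,3+2) = (2,5)
Fill (2+1,3+1) = (3,4)

Answer: .........
........#
.#.###...
...##....
...#...#.
.....#..#
..#..#.#.
##...###.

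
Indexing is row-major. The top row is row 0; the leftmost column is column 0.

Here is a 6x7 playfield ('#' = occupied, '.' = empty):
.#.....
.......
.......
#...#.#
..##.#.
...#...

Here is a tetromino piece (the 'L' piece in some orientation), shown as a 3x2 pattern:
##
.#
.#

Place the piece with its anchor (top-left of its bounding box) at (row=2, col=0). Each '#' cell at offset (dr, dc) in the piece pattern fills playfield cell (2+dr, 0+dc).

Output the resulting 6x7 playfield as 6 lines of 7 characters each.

Fill (2+0,0+0) = (2,0)
Fill (2+0,0+1) = (2,1)
Fill (2+1,0+1) = (3,1)
Fill (2+2,0+1) = (4,1)

Answer: .#.....
.......
##.....
##..#.#
.###.#.
...#...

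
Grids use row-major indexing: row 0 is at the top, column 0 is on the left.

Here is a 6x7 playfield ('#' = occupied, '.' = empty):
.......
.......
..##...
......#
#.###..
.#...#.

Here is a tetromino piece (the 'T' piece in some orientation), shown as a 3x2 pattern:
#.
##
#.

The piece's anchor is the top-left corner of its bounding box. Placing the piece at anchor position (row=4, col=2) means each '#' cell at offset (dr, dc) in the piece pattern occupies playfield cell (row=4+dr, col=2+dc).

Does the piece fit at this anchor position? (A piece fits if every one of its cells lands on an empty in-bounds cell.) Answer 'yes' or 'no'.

Answer: no

Derivation:
Check each piece cell at anchor (4, 2):
  offset (0,0) -> (4,2): occupied ('#') -> FAIL
  offset (1,0) -> (5,2): empty -> OK
  offset (1,1) -> (5,3): empty -> OK
  offset (2,0) -> (6,2): out of bounds -> FAIL
All cells valid: no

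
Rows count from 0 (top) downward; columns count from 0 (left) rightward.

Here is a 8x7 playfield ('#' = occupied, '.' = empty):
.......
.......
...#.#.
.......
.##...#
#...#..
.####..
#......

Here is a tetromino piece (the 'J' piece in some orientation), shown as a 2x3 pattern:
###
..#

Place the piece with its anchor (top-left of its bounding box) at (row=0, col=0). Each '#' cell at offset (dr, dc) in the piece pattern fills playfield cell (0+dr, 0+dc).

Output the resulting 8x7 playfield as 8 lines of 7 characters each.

Answer: ###....
..#....
...#.#.
.......
.##...#
#...#..
.####..
#......

Derivation:
Fill (0+0,0+0) = (0,0)
Fill (0+0,0+1) = (0,1)
Fill (0+0,0+2) = (0,2)
Fill (0+1,0+2) = (1,2)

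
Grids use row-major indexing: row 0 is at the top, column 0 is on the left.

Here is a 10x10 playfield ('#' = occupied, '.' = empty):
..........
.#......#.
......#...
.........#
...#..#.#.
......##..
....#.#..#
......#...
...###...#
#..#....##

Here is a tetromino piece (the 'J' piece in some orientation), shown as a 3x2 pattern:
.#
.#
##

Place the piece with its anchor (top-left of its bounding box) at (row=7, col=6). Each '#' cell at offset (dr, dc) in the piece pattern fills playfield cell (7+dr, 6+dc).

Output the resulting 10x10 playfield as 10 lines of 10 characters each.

Fill (7+0,6+1) = (7,7)
Fill (7+1,6+1) = (8,7)
Fill (7+2,6+0) = (9,6)
Fill (7+2,6+1) = (9,7)

Answer: ..........
.#......#.
......#...
.........#
...#..#.#.
......##..
....#.#..#
......##..
...###.#.#
#..#..####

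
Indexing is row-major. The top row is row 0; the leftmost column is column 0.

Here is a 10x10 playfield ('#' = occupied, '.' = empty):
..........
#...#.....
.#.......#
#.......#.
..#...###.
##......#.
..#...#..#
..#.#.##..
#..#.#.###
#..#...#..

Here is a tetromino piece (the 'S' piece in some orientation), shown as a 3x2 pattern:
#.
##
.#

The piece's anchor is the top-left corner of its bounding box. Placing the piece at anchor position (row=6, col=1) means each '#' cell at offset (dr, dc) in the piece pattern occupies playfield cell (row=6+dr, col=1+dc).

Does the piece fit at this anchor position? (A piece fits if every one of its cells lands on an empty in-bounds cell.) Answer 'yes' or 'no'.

Answer: no

Derivation:
Check each piece cell at anchor (6, 1):
  offset (0,0) -> (6,1): empty -> OK
  offset (1,0) -> (7,1): empty -> OK
  offset (1,1) -> (7,2): occupied ('#') -> FAIL
  offset (2,1) -> (8,2): empty -> OK
All cells valid: no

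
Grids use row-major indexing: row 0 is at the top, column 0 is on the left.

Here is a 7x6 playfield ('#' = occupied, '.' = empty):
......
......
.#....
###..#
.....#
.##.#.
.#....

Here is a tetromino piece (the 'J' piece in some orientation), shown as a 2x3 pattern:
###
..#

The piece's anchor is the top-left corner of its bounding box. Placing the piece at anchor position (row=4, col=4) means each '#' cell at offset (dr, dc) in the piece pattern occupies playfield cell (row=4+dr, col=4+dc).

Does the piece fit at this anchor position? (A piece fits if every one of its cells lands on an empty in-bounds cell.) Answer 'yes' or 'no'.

Answer: no

Derivation:
Check each piece cell at anchor (4, 4):
  offset (0,0) -> (4,4): empty -> OK
  offset (0,1) -> (4,5): occupied ('#') -> FAIL
  offset (0,2) -> (4,6): out of bounds -> FAIL
  offset (1,2) -> (5,6): out of bounds -> FAIL
All cells valid: no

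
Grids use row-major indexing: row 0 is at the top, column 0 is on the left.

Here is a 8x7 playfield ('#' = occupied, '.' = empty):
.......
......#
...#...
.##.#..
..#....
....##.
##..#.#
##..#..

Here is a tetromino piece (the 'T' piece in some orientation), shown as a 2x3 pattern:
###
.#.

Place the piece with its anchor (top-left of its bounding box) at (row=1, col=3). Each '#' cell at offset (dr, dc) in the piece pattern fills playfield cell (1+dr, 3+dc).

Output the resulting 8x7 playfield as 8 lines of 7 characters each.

Answer: .......
...####
...##..
.##.#..
..#....
....##.
##..#.#
##..#..

Derivation:
Fill (1+0,3+0) = (1,3)
Fill (1+0,3+1) = (1,4)
Fill (1+0,3+2) = (1,5)
Fill (1+1,3+1) = (2,4)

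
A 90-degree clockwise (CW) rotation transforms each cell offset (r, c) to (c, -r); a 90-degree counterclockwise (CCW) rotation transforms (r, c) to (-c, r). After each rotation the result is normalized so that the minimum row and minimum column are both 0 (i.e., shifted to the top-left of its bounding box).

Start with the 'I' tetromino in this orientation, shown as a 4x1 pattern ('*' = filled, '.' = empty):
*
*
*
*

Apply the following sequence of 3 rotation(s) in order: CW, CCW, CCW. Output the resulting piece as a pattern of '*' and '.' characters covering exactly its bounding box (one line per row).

Start:
*
*
*
*
After rotation 1 (CW):
****
After rotation 2 (CCW):
*
*
*
*
After rotation 3 (CCW):
****

Answer: ****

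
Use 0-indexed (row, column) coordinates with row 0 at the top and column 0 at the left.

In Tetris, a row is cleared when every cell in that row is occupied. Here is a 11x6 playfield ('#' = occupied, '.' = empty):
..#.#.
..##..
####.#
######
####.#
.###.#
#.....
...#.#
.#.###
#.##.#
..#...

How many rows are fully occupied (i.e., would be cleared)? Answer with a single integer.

Check each row:
  row 0: 4 empty cells -> not full
  row 1: 4 empty cells -> not full
  row 2: 1 empty cell -> not full
  row 3: 0 empty cells -> FULL (clear)
  row 4: 1 empty cell -> not full
  row 5: 2 empty cells -> not full
  row 6: 5 empty cells -> not full
  row 7: 4 empty cells -> not full
  row 8: 2 empty cells -> not full
  row 9: 2 empty cells -> not full
  row 10: 5 empty cells -> not full
Total rows cleared: 1

Answer: 1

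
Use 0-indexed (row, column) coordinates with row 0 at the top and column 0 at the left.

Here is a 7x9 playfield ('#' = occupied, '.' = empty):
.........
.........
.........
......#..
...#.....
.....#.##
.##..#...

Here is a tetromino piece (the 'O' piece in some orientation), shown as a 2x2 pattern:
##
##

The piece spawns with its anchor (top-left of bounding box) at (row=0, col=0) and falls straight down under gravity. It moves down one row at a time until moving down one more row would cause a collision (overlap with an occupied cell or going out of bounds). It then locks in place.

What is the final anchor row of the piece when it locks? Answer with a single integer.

Answer: 4

Derivation:
Spawn at (row=0, col=0). Try each row:
  row 0: fits
  row 1: fits
  row 2: fits
  row 3: fits
  row 4: fits
  row 5: blocked -> lock at row 4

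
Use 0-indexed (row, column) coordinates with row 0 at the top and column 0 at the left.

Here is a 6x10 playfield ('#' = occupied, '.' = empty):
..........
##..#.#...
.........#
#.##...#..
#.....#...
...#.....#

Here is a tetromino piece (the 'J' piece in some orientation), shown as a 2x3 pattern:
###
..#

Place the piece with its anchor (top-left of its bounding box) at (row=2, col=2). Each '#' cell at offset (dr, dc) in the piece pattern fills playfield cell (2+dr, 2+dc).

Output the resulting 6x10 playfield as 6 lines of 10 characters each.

Fill (2+0,2+0) = (2,2)
Fill (2+0,2+1) = (2,3)
Fill (2+0,2+2) = (2,4)
Fill (2+1,2+2) = (3,4)

Answer: ..........
##..#.#...
..###....#
#.###..#..
#.....#...
...#.....#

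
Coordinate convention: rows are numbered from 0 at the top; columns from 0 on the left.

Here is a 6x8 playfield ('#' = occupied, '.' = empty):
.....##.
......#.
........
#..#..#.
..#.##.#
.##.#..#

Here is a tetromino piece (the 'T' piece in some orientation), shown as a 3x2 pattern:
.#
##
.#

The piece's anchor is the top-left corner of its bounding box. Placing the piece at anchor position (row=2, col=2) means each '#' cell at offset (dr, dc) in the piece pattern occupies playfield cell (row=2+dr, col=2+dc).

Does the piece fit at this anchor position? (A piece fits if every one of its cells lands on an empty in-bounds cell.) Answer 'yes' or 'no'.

Check each piece cell at anchor (2, 2):
  offset (0,1) -> (2,3): empty -> OK
  offset (1,0) -> (3,2): empty -> OK
  offset (1,1) -> (3,3): occupied ('#') -> FAIL
  offset (2,1) -> (4,3): empty -> OK
All cells valid: no

Answer: no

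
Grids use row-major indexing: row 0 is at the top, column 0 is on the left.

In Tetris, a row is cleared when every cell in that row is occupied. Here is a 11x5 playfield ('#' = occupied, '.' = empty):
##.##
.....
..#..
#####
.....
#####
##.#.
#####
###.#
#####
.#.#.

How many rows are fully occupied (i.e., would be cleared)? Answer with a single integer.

Check each row:
  row 0: 1 empty cell -> not full
  row 1: 5 empty cells -> not full
  row 2: 4 empty cells -> not full
  row 3: 0 empty cells -> FULL (clear)
  row 4: 5 empty cells -> not full
  row 5: 0 empty cells -> FULL (clear)
  row 6: 2 empty cells -> not full
  row 7: 0 empty cells -> FULL (clear)
  row 8: 1 empty cell -> not full
  row 9: 0 empty cells -> FULL (clear)
  row 10: 3 empty cells -> not full
Total rows cleared: 4

Answer: 4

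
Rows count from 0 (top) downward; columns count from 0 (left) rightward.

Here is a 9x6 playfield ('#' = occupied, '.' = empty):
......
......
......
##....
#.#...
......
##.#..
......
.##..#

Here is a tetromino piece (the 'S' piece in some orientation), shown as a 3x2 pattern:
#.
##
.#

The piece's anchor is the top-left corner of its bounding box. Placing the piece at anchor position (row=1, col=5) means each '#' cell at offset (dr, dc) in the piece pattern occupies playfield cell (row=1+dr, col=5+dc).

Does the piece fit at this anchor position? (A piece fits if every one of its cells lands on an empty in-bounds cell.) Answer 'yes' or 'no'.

Answer: no

Derivation:
Check each piece cell at anchor (1, 5):
  offset (0,0) -> (1,5): empty -> OK
  offset (1,0) -> (2,5): empty -> OK
  offset (1,1) -> (2,6): out of bounds -> FAIL
  offset (2,1) -> (3,6): out of bounds -> FAIL
All cells valid: no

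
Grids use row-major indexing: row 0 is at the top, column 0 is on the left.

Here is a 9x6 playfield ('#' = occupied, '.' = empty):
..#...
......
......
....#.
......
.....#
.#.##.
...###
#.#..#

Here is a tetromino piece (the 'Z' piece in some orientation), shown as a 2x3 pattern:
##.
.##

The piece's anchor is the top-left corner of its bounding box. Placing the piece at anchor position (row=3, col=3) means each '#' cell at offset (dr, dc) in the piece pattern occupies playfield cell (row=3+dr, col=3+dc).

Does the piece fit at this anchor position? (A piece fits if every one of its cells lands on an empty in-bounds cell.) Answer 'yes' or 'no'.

Answer: no

Derivation:
Check each piece cell at anchor (3, 3):
  offset (0,0) -> (3,3): empty -> OK
  offset (0,1) -> (3,4): occupied ('#') -> FAIL
  offset (1,1) -> (4,4): empty -> OK
  offset (1,2) -> (4,5): empty -> OK
All cells valid: no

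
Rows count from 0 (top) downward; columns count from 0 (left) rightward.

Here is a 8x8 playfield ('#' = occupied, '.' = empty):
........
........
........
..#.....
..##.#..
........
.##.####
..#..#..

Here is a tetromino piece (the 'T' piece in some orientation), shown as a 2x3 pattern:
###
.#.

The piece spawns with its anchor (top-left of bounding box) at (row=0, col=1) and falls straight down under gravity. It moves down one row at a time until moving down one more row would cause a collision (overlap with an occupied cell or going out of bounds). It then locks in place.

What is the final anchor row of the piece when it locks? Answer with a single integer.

Answer: 1

Derivation:
Spawn at (row=0, col=1). Try each row:
  row 0: fits
  row 1: fits
  row 2: blocked -> lock at row 1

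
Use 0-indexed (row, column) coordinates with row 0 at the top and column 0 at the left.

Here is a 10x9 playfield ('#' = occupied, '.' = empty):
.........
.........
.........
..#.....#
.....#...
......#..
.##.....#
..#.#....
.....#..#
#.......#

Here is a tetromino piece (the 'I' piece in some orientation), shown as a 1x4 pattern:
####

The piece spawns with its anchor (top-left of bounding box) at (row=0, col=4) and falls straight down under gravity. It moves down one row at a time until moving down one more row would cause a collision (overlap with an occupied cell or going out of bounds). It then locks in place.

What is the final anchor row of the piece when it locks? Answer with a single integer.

Spawn at (row=0, col=4). Try each row:
  row 0: fits
  row 1: fits
  row 2: fits
  row 3: fits
  row 4: blocked -> lock at row 3

Answer: 3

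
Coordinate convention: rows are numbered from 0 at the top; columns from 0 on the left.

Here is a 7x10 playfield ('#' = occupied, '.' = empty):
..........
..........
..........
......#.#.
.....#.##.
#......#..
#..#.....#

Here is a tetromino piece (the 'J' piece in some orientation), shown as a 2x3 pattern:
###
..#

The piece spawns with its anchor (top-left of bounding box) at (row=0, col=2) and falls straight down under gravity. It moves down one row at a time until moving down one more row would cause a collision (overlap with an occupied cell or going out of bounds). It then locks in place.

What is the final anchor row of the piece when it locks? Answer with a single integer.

Answer: 5

Derivation:
Spawn at (row=0, col=2). Try each row:
  row 0: fits
  row 1: fits
  row 2: fits
  row 3: fits
  row 4: fits
  row 5: fits
  row 6: blocked -> lock at row 5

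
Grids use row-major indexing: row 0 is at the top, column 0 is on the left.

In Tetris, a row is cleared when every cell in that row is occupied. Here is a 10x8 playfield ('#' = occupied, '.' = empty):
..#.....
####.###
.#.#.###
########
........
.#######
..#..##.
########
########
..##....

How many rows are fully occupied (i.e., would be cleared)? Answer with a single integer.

Check each row:
  row 0: 7 empty cells -> not full
  row 1: 1 empty cell -> not full
  row 2: 3 empty cells -> not full
  row 3: 0 empty cells -> FULL (clear)
  row 4: 8 empty cells -> not full
  row 5: 1 empty cell -> not full
  row 6: 5 empty cells -> not full
  row 7: 0 empty cells -> FULL (clear)
  row 8: 0 empty cells -> FULL (clear)
  row 9: 6 empty cells -> not full
Total rows cleared: 3

Answer: 3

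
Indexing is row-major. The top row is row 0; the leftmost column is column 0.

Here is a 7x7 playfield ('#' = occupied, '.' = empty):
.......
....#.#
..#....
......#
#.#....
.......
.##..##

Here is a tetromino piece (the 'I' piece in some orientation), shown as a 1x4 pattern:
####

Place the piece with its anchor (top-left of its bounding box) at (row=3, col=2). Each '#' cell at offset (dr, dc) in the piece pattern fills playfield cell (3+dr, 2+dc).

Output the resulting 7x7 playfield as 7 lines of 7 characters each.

Fill (3+0,2+0) = (3,2)
Fill (3+0,2+1) = (3,3)
Fill (3+0,2+2) = (3,4)
Fill (3+0,2+3) = (3,5)

Answer: .......
....#.#
..#....
..#####
#.#....
.......
.##..##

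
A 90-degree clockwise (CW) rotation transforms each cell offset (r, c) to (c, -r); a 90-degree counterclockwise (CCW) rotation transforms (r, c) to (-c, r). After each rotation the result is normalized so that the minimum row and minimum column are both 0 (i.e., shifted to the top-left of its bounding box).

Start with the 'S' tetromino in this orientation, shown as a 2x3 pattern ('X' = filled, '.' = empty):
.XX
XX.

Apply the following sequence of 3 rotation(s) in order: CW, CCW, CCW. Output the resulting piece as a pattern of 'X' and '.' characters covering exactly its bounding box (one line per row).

Start:
.XX
XX.
After rotation 1 (CW):
X.
XX
.X
After rotation 2 (CCW):
.XX
XX.
After rotation 3 (CCW):
X.
XX
.X

Answer: X.
XX
.X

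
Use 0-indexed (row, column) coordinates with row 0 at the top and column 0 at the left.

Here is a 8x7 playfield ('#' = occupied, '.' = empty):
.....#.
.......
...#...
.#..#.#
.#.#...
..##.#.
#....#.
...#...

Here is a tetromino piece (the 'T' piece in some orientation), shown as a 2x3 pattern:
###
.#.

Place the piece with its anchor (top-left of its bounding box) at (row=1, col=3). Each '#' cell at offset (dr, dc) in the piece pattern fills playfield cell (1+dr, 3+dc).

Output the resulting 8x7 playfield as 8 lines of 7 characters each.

Answer: .....#.
...###.
...##..
.#..#.#
.#.#...
..##.#.
#....#.
...#...

Derivation:
Fill (1+0,3+0) = (1,3)
Fill (1+0,3+1) = (1,4)
Fill (1+0,3+2) = (1,5)
Fill (1+1,3+1) = (2,4)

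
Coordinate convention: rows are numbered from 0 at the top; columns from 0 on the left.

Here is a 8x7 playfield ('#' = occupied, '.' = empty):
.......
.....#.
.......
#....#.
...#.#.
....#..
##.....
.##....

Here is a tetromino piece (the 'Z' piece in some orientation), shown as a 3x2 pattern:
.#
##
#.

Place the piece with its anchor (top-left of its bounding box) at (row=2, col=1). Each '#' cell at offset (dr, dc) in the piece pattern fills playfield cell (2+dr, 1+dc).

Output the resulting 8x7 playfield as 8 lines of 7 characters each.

Fill (2+0,1+1) = (2,2)
Fill (2+1,1+0) = (3,1)
Fill (2+1,1+1) = (3,2)
Fill (2+2,1+0) = (4,1)

Answer: .......
.....#.
..#....
###..#.
.#.#.#.
....#..
##.....
.##....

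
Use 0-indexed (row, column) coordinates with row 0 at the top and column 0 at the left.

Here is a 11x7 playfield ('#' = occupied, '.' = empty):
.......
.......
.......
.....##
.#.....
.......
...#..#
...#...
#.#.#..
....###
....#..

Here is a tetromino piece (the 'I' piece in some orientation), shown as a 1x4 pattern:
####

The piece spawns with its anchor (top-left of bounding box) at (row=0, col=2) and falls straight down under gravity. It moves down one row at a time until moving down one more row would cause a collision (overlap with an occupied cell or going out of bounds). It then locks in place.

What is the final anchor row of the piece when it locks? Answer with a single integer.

Spawn at (row=0, col=2). Try each row:
  row 0: fits
  row 1: fits
  row 2: fits
  row 3: blocked -> lock at row 2

Answer: 2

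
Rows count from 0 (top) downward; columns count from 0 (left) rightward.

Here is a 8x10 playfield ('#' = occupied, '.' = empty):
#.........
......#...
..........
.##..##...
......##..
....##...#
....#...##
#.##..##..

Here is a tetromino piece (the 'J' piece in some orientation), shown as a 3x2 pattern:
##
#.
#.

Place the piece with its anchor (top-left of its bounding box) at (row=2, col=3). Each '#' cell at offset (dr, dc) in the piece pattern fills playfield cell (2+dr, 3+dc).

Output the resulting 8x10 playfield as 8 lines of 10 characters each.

Answer: #.........
......#...
...##.....
.###.##...
...#..##..
....##...#
....#...##
#.##..##..

Derivation:
Fill (2+0,3+0) = (2,3)
Fill (2+0,3+1) = (2,4)
Fill (2+1,3+0) = (3,3)
Fill (2+2,3+0) = (4,3)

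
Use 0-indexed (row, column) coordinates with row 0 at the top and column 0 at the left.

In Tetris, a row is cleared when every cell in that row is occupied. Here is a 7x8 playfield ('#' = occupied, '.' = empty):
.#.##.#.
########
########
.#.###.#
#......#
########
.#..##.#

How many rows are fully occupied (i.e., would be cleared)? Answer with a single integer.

Check each row:
  row 0: 4 empty cells -> not full
  row 1: 0 empty cells -> FULL (clear)
  row 2: 0 empty cells -> FULL (clear)
  row 3: 3 empty cells -> not full
  row 4: 6 empty cells -> not full
  row 5: 0 empty cells -> FULL (clear)
  row 6: 4 empty cells -> not full
Total rows cleared: 3

Answer: 3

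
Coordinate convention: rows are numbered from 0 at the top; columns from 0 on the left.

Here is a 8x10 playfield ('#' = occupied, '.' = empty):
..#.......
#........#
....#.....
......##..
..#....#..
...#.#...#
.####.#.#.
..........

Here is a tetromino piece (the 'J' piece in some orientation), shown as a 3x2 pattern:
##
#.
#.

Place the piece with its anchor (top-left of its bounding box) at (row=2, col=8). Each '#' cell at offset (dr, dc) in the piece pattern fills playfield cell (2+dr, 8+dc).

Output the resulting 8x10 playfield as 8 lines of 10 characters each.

Answer: ..#.......
#........#
....#...##
......###.
..#....##.
...#.#...#
.####.#.#.
..........

Derivation:
Fill (2+0,8+0) = (2,8)
Fill (2+0,8+1) = (2,9)
Fill (2+1,8+0) = (3,8)
Fill (2+2,8+0) = (4,8)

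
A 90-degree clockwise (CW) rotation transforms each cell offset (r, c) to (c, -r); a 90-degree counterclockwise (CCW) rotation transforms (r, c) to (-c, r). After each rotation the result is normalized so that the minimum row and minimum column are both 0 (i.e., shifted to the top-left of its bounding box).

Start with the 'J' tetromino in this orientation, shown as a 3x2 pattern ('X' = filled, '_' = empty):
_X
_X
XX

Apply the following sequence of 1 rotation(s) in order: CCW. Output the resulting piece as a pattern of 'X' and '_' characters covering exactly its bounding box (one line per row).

Start:
_X
_X
XX
After rotation 1 (CCW):
XXX
__X

Answer: XXX
__X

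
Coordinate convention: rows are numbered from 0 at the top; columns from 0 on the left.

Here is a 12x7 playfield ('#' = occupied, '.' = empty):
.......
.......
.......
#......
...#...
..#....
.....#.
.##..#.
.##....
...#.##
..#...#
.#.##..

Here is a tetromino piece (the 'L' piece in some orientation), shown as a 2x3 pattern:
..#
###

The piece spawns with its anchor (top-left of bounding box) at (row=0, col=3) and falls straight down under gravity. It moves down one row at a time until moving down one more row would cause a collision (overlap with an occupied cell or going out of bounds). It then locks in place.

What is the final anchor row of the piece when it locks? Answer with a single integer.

Answer: 2

Derivation:
Spawn at (row=0, col=3). Try each row:
  row 0: fits
  row 1: fits
  row 2: fits
  row 3: blocked -> lock at row 2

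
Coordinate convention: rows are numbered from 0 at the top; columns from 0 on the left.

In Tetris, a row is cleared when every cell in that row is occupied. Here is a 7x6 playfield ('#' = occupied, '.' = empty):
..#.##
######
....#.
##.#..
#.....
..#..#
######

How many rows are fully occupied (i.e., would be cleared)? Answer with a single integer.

Answer: 2

Derivation:
Check each row:
  row 0: 3 empty cells -> not full
  row 1: 0 empty cells -> FULL (clear)
  row 2: 5 empty cells -> not full
  row 3: 3 empty cells -> not full
  row 4: 5 empty cells -> not full
  row 5: 4 empty cells -> not full
  row 6: 0 empty cells -> FULL (clear)
Total rows cleared: 2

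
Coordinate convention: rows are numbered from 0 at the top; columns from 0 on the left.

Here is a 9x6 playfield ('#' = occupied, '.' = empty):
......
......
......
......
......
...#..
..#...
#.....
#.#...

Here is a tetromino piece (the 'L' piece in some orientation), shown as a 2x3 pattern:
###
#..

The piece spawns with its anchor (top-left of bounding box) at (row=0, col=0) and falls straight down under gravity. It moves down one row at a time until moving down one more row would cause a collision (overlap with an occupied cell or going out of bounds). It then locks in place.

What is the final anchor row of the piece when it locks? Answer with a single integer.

Answer: 5

Derivation:
Spawn at (row=0, col=0). Try each row:
  row 0: fits
  row 1: fits
  row 2: fits
  row 3: fits
  row 4: fits
  row 5: fits
  row 6: blocked -> lock at row 5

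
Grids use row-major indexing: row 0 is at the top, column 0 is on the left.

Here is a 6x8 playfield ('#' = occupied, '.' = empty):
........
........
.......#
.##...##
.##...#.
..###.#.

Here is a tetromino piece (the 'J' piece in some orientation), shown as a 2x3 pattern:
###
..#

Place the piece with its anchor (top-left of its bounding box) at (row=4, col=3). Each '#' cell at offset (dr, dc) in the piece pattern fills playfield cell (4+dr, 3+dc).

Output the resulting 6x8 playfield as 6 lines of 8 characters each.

Answer: ........
........
.......#
.##...##
.######.
..#####.

Derivation:
Fill (4+0,3+0) = (4,3)
Fill (4+0,3+1) = (4,4)
Fill (4+0,3+2) = (4,5)
Fill (4+1,3+2) = (5,5)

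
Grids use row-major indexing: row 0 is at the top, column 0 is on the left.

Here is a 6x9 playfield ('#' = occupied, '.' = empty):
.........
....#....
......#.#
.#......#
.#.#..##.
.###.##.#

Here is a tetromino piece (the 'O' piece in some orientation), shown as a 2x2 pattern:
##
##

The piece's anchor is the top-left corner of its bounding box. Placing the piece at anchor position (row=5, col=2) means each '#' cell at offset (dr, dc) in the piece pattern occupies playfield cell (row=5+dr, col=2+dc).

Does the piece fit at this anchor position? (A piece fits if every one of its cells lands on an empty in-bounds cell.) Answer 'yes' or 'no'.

Check each piece cell at anchor (5, 2):
  offset (0,0) -> (5,2): occupied ('#') -> FAIL
  offset (0,1) -> (5,3): occupied ('#') -> FAIL
  offset (1,0) -> (6,2): out of bounds -> FAIL
  offset (1,1) -> (6,3): out of bounds -> FAIL
All cells valid: no

Answer: no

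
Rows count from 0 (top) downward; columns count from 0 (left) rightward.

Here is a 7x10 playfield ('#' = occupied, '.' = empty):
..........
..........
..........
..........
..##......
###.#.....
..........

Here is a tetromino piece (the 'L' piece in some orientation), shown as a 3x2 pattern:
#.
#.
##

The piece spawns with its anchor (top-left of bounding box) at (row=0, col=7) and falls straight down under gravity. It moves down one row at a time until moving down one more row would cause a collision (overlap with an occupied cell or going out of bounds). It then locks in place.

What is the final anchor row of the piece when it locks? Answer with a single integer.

Spawn at (row=0, col=7). Try each row:
  row 0: fits
  row 1: fits
  row 2: fits
  row 3: fits
  row 4: fits
  row 5: blocked -> lock at row 4

Answer: 4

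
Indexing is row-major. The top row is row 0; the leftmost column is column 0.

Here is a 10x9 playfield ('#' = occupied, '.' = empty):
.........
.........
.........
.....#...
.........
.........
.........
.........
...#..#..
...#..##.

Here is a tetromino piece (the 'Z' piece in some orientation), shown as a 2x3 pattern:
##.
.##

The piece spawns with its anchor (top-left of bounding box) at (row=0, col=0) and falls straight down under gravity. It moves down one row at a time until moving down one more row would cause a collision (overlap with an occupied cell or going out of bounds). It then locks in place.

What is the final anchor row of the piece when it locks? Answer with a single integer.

Answer: 8

Derivation:
Spawn at (row=0, col=0). Try each row:
  row 0: fits
  row 1: fits
  row 2: fits
  row 3: fits
  row 4: fits
  row 5: fits
  row 6: fits
  row 7: fits
  row 8: fits
  row 9: blocked -> lock at row 8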